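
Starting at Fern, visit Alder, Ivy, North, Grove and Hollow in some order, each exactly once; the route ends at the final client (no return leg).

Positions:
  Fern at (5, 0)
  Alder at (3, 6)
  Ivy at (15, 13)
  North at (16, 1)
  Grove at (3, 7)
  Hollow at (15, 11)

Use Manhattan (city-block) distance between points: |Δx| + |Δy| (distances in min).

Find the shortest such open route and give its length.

Minimum one-way distance = 40 min.

There are 5! = 120 possible orderings.
Fern - Alder - Ivy - North - Grove - Hollow: 8+19+13+19+16 = 75
Fern - Alder - Ivy - North - Hollow - Grove: 8+19+13+11+16 = 67
Fern - Alder - Ivy - Grove - North - Hollow: 8+19+18+19+11 = 75
Fern - Alder - Ivy - Grove - Hollow - North: 8+19+18+16+11 = 72
Fern - Alder - Ivy - Hollow - North - Grove: 8+19+2+11+19 = 59
Fern - Alder - Ivy - Hollow - Grove - North: 8+19+2+16+19 = 64
Fern - Alder - North - Ivy - Grove - Hollow: 8+18+13+18+16 = 73
Fern - Alder - North - Ivy - Hollow - Grove: 8+18+13+2+16 = 57
Fern - Alder - North - Grove - Ivy - Hollow: 8+18+19+18+2 = 65
Fern - Alder - North - Grove - Hollow - Ivy: 8+18+19+16+2 = 63
Fern - Alder - North - Hollow - Ivy - Grove: 8+18+11+2+18 = 57
Fern - Alder - North - Hollow - Grove - Ivy: 8+18+11+16+18 = 71
Fern - Alder - Grove - Ivy - North - Hollow: 8+1+18+13+11 = 51
Fern - Alder - Grove - Ivy - Hollow - North: 8+1+18+2+11 = 40
… (106 more)
The minimum is 40.
One shortest path: Fern → Alder → Grove → Ivy → Hollow → North.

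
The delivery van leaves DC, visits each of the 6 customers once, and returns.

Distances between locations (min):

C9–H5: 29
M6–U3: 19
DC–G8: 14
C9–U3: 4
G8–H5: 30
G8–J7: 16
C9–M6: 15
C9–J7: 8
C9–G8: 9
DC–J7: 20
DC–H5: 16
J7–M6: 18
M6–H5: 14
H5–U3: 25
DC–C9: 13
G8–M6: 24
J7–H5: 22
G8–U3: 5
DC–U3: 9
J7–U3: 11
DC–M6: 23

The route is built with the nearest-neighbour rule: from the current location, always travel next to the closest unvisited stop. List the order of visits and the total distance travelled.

Nearest-neighbour total = 91 min; route DC → U3 → C9 → J7 → G8 → M6 → H5 → DC.

DC → [U3:9 / C9:13 / G8:14 / H5:16 / J7:20 / M6:23] → U3 (9)
U3 → [C9:4 / G8:5 / J7:11 / M6:19 / H5:25] → C9 (4)
C9 → [J7:8 / G8:9 / M6:15 / H5:29] → J7 (8)
J7 → [G8:16 / M6:18 / H5:22] → G8 (16)
G8 → [M6:24 / H5:30] → M6 (24)
M6 → [H5:14] → H5 (14)
Return H5→DC: 16.
Total = 9 + 4 + 8 + 16 + 24 + 14 + 16 = 91.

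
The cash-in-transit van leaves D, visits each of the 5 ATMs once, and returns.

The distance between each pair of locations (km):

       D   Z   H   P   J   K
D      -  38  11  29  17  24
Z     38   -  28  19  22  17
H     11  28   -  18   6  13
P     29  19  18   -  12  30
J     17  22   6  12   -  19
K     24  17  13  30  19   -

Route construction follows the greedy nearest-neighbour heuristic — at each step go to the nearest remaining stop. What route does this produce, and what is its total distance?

At D the remaining stops are H 11, J 17, K 24, P 29, Z 38; go to H.
At H the remaining stops are J 6, K 13, P 18, Z 28; go to J.
At J the remaining stops are P 12, K 19, Z 22; go to P.
At P the remaining stops are Z 19, K 30; go to Z.
At Z the remaining stops are K 17; go to K.
Return K→D: 24.
Total = 11 + 6 + 12 + 19 + 17 + 24 = 89.

Nearest-neighbour total = 89 km; route D → H → J → P → Z → K → D.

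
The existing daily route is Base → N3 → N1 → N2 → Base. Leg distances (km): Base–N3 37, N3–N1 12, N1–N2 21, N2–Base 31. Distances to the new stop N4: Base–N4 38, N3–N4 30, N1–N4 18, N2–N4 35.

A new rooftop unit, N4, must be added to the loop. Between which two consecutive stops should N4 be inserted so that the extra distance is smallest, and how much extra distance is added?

Adding 31 km by placing N4 on the Base–N3 leg.

Insertion cost between consecutive stops i–j is d(i,N4) + d(N4,j) − d(i,j):
  between Base and N3: 38 + 30 − 37 = 31
  between N3 and N1: 30 + 18 − 12 = 36
  between N1 and N2: 18 + 35 − 21 = 32
  between N2 and Base: 35 + 38 − 31 = 42
Cheapest insertion is between Base and N3, adding 31.
New total = 101 + 31 = 132.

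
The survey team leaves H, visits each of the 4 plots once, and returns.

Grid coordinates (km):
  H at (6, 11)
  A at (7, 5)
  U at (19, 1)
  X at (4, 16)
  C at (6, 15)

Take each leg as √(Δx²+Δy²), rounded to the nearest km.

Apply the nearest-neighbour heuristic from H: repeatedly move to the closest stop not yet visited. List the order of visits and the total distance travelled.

At H the remaining stops are C 4, X 5, A 6, U 16; go to C.
At C the remaining stops are X 2, A 10, U 19; go to X.
At X the remaining stops are A 11, U 21; go to A.
At A the remaining stops are U 13; go to U.
Return U→H: 16.
Total = 4 + 2 + 11 + 13 + 16 = 46.

Nearest-neighbour total = 46 km; route H → C → X → A → U → H.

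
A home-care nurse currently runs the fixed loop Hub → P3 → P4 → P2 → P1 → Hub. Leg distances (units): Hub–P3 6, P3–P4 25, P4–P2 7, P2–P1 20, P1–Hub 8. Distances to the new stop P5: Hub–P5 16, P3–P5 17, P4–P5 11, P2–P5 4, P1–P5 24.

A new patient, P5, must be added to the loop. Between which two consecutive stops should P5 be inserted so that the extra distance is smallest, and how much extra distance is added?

Insertion cost between consecutive stops i–j is d(i,P5) + d(P5,j) − d(i,j):
  between Hub and P3: 16 + 17 − 6 = 27
  between P3 and P4: 17 + 11 − 25 = 3
  between P4 and P2: 11 + 4 − 7 = 8
  between P2 and P1: 4 + 24 − 20 = 8
  between P1 and Hub: 24 + 16 − 8 = 32
Cheapest insertion is between P3 and P4, adding 3.
New total = 66 + 3 = 69.

+3 — insert P5 between P3 and P4.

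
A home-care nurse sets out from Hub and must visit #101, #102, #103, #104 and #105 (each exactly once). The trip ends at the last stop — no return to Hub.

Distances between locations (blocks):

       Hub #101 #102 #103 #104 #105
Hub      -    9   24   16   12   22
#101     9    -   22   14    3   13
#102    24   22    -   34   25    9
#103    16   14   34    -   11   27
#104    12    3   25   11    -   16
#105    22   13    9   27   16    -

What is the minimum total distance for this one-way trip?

There are 5! = 120 possible orderings.
Hub → #101 → #102 → #103 → #104 → #105: 9+22+34+11+16 = 92
Hub → #101 → #102 → #103 → #105 → #104: 9+22+34+27+16 = 108
Hub → #101 → #102 → #104 → #103 → #105: 9+22+25+11+27 = 94
Hub → #101 → #102 → #104 → #105 → #103: 9+22+25+16+27 = 99
Hub → #101 → #102 → #105 → #103 → #104: 9+22+9+27+11 = 78
Hub → #101 → #102 → #105 → #104 → #103: 9+22+9+16+11 = 67
Hub → #101 → #103 → #102 → #104 → #105: 9+14+34+25+16 = 98
Hub → #101 → #103 → #102 → #105 → #104: 9+14+34+9+16 = 82
Hub → #101 → #103 → #104 → #102 → #105: 9+14+11+25+9 = 68
Hub → #101 → #103 → #104 → #105 → #102: 9+14+11+16+9 = 59
Hub → #101 → #103 → #105 → #102 → #104: 9+14+27+9+25 = 84
Hub → #101 → #103 → #105 → #104 → #102: 9+14+27+16+25 = 91
Hub → #101 → #104 → #102 → #103 → #105: 9+3+25+34+27 = 98
Hub → #101 → #104 → #102 → #105 → #103: 9+3+25+9+27 = 73
… (106 more)
Hub → #103 → #104 → #101 → #105 → #102: 16+11+3+13+9 = 52  ← best
The minimum is 52.
One shortest path: Hub → #103 → #104 → #101 → #105 → #102.

Shortest open route: 52 blocks.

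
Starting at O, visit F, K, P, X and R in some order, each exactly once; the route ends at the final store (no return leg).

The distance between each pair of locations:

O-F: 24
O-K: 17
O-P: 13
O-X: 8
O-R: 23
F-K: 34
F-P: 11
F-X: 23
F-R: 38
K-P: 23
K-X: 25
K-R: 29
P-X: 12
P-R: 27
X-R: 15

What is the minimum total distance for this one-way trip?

There are 5! = 120 possible orderings.
O - F - K - P - X - R: 24+34+23+12+15 = 108
O - F - K - P - R - X: 24+34+23+27+15 = 123
O - F - K - X - P - R: 24+34+25+12+27 = 122
O - F - K - X - R - P: 24+34+25+15+27 = 125
O - F - K - R - P - X: 24+34+29+27+12 = 126
O - F - K - R - X - P: 24+34+29+15+12 = 114
O - F - P - K - X - R: 24+11+23+25+15 = 98
O - F - P - K - R - X: 24+11+23+29+15 = 102
O - F - P - X - K - R: 24+11+12+25+29 = 101
O - F - P - X - R - K: 24+11+12+15+29 = 91
O - F - P - R - K - X: 24+11+27+29+25 = 116
O - F - P - R - X - K: 24+11+27+15+25 = 102
O - F - X - K - P - R: 24+23+25+23+27 = 122
O - F - X - K - R - P: 24+23+25+29+27 = 128
… (106 more)
O - K - R - X - P - F: 17+29+15+12+11 = 84  ← best
The minimum is 84.
One shortest path: O → K → R → X → P → F.

Minimum one-way distance = 84.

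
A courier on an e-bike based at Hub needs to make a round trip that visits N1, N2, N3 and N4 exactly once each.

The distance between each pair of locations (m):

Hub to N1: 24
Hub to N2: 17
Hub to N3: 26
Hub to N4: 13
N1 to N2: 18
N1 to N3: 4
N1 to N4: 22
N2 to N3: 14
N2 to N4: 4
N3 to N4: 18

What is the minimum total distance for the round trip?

Minimum total distance: 59 m.

With 4 stops there are 4!/2 = 12 distinct round trips (a route and its reverse cost the same).
Hub→N1→N2→N3→N4→Hub: 24+18+14+18+13 = 87
Hub→N1→N2→N4→N3→Hub: 24+18+4+18+26 = 90
Hub→N1→N3→N2→N4→Hub: 24+4+14+4+13 = 59
Hub→N1→N3→N4→N2→Hub: 24+4+18+4+17 = 67
Hub→N1→N4→N2→N3→Hub: 24+22+4+14+26 = 90
Hub→N1→N4→N3→N2→Hub: 24+22+18+14+17 = 95
Hub→N2→N1→N3→N4→Hub: 17+18+4+18+13 = 70
Hub→N2→N1→N4→N3→Hub: 17+18+22+18+26 = 101
Hub→N2→N3→N1→N4→Hub: 17+14+4+22+13 = 70
Hub→N2→N4→N1→N3→Hub: 17+4+22+4+26 = 73
Hub→N3→N1→N2→N4→Hub: 26+4+18+4+13 = 65
Hub→N3→N2→N1→N4→Hub: 26+14+18+22+13 = 93
The minimum is 59.
One optimal route: Hub → N1 → N3 → N2 → N4 → Hub (or its reverse).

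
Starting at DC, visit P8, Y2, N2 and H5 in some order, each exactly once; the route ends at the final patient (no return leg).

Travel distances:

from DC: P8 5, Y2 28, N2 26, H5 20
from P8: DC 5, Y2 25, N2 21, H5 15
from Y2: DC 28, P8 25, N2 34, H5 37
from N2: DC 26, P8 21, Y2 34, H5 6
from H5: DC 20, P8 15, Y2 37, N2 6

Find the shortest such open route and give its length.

Minimum one-way distance = 60.

There are 4! = 24 possible orderings.
DC → P8 → Y2 → N2 → H5: 5+25+34+6 = 70
DC → P8 → Y2 → H5 → N2: 5+25+37+6 = 73
DC → P8 → N2 → Y2 → H5: 5+21+34+37 = 97
DC → P8 → N2 → H5 → Y2: 5+21+6+37 = 69
DC → P8 → H5 → Y2 → N2: 5+15+37+34 = 91
DC → P8 → H5 → N2 → Y2: 5+15+6+34 = 60
DC → Y2 → P8 → N2 → H5: 28+25+21+6 = 80
DC → Y2 → P8 → H5 → N2: 28+25+15+6 = 74
DC → Y2 → N2 → P8 → H5: 28+34+21+15 = 98
DC → Y2 → N2 → H5 → P8: 28+34+6+15 = 83
DC → Y2 → H5 → P8 → N2: 28+37+15+21 = 101
DC → Y2 → H5 → N2 → P8: 28+37+6+21 = 92
DC → N2 → P8 → Y2 → H5: 26+21+25+37 = 109
DC → N2 → P8 → H5 → Y2: 26+21+15+37 = 99
… (10 more)
The minimum is 60.
One shortest path: DC → P8 → H5 → N2 → Y2.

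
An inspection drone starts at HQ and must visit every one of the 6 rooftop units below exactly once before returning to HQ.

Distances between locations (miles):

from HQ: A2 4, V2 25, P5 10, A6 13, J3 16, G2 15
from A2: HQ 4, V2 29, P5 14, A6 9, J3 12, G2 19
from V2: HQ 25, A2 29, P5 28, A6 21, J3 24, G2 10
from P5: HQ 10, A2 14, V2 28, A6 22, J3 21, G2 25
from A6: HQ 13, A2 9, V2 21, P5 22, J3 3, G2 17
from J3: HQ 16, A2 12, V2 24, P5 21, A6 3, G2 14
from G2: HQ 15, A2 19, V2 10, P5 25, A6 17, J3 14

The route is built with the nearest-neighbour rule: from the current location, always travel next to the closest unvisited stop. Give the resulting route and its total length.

From HQ: distances to unvisited — A2=4, P5=10, A6=13, G2=15, J3=16, V2=25. Nearest is A2 (4).
From A2: distances to unvisited — A6=9, J3=12, P5=14, G2=19, V2=29. Nearest is A6 (9).
From A6: distances to unvisited — J3=3, G2=17, V2=21, P5=22. Nearest is J3 (3).
From J3: distances to unvisited — G2=14, P5=21, V2=24. Nearest is G2 (14).
From G2: distances to unvisited — V2=10, P5=25. Nearest is V2 (10).
From V2: distances to unvisited — P5=28. Nearest is P5 (28).
Return P5→HQ: 10.
Total = 4 + 9 + 3 + 14 + 10 + 28 + 10 = 78.

Total distance 78 miles via the nearest-neighbour route HQ → A2 → A6 → J3 → G2 → V2 → P5 → HQ.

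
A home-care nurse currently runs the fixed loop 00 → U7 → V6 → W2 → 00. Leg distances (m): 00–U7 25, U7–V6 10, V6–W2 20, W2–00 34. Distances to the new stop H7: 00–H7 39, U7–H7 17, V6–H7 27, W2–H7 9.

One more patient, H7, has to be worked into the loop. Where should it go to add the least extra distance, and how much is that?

Insertion cost between consecutive stops i–j is d(i,H7) + d(H7,j) − d(i,j):
  between 00 and U7: 39 + 17 − 25 = 31
  between U7 and V6: 17 + 27 − 10 = 34
  between V6 and W2: 27 + 9 − 20 = 16
  between W2 and 00: 9 + 39 − 34 = 14
Cheapest insertion is between W2 and 00, adding 14.
New total = 89 + 14 = 103.

Minimum extra distance: 14 m, inserting H7 between W2 and 00.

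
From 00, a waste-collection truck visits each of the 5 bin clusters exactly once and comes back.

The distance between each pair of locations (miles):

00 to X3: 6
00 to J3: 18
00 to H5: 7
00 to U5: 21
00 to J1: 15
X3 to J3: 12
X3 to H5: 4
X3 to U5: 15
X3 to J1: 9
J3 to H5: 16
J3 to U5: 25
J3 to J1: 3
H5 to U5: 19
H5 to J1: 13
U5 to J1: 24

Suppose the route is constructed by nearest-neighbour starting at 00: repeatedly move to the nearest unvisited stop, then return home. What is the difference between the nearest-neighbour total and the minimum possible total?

Excess over optimum: 3 miles.

From 00: X3=6, H5=7, J1=15, J3=18, U5=21 → choose X3 (6).
From X3: H5=4, J1=9, J3=12, U5=15 → choose H5 (4).
From H5: J1=13, J3=16, U5=19 → choose J1 (13).
From J1: J3=3, U5=24 → choose J3 (3).
From J3: U5=25 → choose U5 (25).
NN route 00 → X3 → H5 → J1 → J3 → U5 → 00 costs 72.
Optimal: 00 → X3 → U5 → J3 → J1 → H5 → 00 costs 69 (by enumerating all 60 distinct tours).
Excess = 72 − 69 = 3.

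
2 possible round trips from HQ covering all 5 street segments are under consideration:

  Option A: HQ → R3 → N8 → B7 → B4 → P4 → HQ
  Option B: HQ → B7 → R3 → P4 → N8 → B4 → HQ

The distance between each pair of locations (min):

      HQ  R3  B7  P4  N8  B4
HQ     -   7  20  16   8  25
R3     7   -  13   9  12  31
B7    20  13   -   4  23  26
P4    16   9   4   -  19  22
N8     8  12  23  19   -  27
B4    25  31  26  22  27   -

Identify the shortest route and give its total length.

Option A: 7 + 12 + 23 + 26 + 22 + 16 = 106
Option B: 20 + 13 + 9 + 19 + 27 + 25 = 113

106 min — Option A is the shortest.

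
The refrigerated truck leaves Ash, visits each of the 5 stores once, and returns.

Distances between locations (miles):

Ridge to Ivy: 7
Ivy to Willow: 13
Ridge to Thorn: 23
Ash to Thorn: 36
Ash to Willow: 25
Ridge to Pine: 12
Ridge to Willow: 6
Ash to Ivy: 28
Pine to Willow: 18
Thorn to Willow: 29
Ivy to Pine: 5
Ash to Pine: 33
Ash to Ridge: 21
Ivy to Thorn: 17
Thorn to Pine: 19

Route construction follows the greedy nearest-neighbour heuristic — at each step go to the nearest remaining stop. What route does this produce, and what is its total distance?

Ash → [Ridge:21 / Willow:25 / Ivy:28 / Pine:33 / Thorn:36] → Ridge (21)
Ridge → [Willow:6 / Ivy:7 / Pine:12 / Thorn:23] → Willow (6)
Willow → [Ivy:13 / Pine:18 / Thorn:29] → Ivy (13)
Ivy → [Pine:5 / Thorn:17] → Pine (5)
Pine → [Thorn:19] → Thorn (19)
Return Thorn→Ash: 36.
Total = 21 + 6 + 13 + 5 + 19 + 36 = 100.

Nearest-neighbour total = 100 miles; route Ash → Ridge → Willow → Ivy → Pine → Thorn → Ash.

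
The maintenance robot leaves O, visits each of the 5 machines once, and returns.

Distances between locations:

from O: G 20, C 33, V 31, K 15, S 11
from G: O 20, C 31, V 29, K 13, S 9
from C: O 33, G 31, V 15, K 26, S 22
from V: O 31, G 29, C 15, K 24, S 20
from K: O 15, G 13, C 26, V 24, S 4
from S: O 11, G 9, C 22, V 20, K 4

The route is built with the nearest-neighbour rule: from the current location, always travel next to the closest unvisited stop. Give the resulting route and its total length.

Nearest-neighbour total = 105; route O → S → K → G → V → C → O.

At O the remaining stops are S 11, K 15, G 20, V 31, C 33; go to S.
At S the remaining stops are K 4, G 9, V 20, C 22; go to K.
At K the remaining stops are G 13, V 24, C 26; go to G.
At G the remaining stops are V 29, C 31; go to V.
At V the remaining stops are C 15; go to C.
Return C→O: 33.
Total = 11 + 4 + 13 + 29 + 15 + 33 = 105.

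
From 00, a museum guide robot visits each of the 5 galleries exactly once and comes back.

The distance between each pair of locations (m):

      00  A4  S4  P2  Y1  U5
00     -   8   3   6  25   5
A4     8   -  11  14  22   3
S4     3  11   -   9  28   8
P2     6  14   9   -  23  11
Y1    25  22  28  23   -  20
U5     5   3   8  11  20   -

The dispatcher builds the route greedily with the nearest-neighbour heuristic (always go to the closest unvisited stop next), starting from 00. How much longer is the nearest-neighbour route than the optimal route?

The nearest-neighbour route is 11 m longer than optimal.

00: S4=3, U5=5, P2=6, A4=8, Y1=25 ⇒ S4
S4: U5=8, P2=9, A4=11, Y1=28 ⇒ U5
U5: A4=3, P2=11, Y1=20 ⇒ A4
A4: P2=14, Y1=22 ⇒ P2
P2: Y1=23 ⇒ Y1
NN route 00 → S4 → U5 → A4 → P2 → Y1 → 00 costs 76.
Optimal: 00 → S4 → P2 → Y1 → A4 → U5 → 00 costs 65 (by enumerating all 60 distinct tours).
Excess = 76 − 65 = 11.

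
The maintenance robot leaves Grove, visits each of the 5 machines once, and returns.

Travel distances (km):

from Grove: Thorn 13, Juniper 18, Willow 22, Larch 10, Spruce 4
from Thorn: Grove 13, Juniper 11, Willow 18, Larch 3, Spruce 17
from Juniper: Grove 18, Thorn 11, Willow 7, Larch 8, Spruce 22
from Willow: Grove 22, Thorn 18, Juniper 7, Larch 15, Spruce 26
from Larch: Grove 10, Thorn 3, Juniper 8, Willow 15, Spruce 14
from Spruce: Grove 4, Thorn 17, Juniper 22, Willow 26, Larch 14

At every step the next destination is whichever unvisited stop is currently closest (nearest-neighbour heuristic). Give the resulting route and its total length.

61 km along Grove → Spruce → Larch → Thorn → Juniper → Willow → Grove.

Grove → [Spruce:4 / Larch:10 / Thorn:13 / Juniper:18 / Willow:22] → Spruce (4)
Spruce → [Larch:14 / Thorn:17 / Juniper:22 / Willow:26] → Larch (14)
Larch → [Thorn:3 / Juniper:8 / Willow:15] → Thorn (3)
Thorn → [Juniper:11 / Willow:18] → Juniper (11)
Juniper → [Willow:7] → Willow (7)
Return Willow→Grove: 22.
Total = 4 + 14 + 3 + 11 + 7 + 22 = 61.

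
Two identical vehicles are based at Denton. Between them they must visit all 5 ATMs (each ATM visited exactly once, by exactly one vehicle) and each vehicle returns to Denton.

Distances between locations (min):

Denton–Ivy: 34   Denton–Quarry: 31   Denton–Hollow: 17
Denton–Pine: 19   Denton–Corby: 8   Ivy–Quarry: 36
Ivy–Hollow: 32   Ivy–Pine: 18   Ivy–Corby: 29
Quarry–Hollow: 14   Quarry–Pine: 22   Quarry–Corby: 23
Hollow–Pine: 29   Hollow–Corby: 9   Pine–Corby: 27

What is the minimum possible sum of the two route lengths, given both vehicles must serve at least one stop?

120 min — the smallest possible combined total.

Try each way of splitting the stops between the two vehicles (each non-empty) and, for each split, find the best tour for each vehicle:
  {Ivy} + {Quarry, Hollow, Pine, Corby}: 68 + 72 = 140
  {Quarry} + {Ivy, Hollow, Pine, Corby}: 62 + 86 = 148
  {Ivy, Quarry} + {Hollow, Pine, Corby}: 101 + 65 = 166
  {Hollow} + {Ivy, Quarry, Pine, Corby}: 34 + 104 = 138
  {Ivy, Hollow} + {Quarry, Pine, Corby}: 83 + 72 = 155
  {Quarry, Hollow} + {Ivy, Pine, Corby}: 62 + 74 = 136
  … (15 splits in total)
  {Ivy, Quarry, Hollow, Pine} + {Corby}: 104 + 16 = 120  ← best
Best: vehicle 1 Denton → Hollow → Quarry → Ivy → Pine → Denton = 104; vehicle 2 Denton → Corby → Denton = 16; combined 120.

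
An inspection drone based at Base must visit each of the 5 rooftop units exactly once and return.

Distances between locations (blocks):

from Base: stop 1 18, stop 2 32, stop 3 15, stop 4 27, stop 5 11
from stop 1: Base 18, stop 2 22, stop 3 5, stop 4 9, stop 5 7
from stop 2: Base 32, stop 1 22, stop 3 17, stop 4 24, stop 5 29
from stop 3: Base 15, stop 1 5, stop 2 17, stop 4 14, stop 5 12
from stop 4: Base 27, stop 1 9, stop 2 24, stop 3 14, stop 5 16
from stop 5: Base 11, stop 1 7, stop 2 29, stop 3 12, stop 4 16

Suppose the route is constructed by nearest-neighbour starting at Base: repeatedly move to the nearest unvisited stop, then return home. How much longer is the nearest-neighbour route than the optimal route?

10 blocks longer than the optimal tour.

From Base: stop 5=11, stop 3=15, stop 1=18, stop 4=27, stop 2=32 → choose stop 5 (11).
From stop 5: stop 1=7, stop 3=12, stop 4=16, stop 2=29 → choose stop 1 (7).
From stop 1: stop 3=5, stop 4=9, stop 2=22 → choose stop 3 (5).
From stop 3: stop 4=14, stop 2=17 → choose stop 4 (14).
From stop 4: stop 2=24 → choose stop 2 (24).
NN route Base → stop 5 → stop 1 → stop 3 → stop 4 → stop 2 → Base costs 93.
Optimal: Base → stop 3 → stop 2 → stop 4 → stop 1 → stop 5 → Base costs 83 (by enumerating all 60 distinct tours).
Excess = 93 − 83 = 10.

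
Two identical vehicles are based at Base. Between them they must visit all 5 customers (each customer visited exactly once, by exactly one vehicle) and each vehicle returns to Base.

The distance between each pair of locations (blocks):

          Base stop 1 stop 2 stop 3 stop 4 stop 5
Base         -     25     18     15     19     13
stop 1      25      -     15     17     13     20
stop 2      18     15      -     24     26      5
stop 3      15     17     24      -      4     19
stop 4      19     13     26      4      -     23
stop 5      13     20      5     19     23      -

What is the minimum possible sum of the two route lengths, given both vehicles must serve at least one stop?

Check every non-empty split of the stops between the two vehicles; for each half take its own optimal tour:
  {stop 1} + {stop 2, stop 3, stop 4, stop 5}: 50 + 63 = 113
  {stop 2} + {stop 1, stop 3, stop 4, stop 5}: 36 + 65 = 101
  {stop 1, stop 2} + {stop 3, stop 4, stop 5}: 58 + 55 = 113
  {stop 3} + {stop 1, stop 2, stop 4, stop 5}: 30 + 65 = 95
  {stop 1, stop 3} + {stop 2, stop 4, stop 5}: 57 + 63 = 120
  {stop 2, stop 3} + {stop 1, stop 4, stop 5}: 57 + 65 = 122
  … (15 splits in total)
  {stop 1, stop 2, stop 3, stop 4} + {stop 5}: 65 + 26 = 91  ← best
Best: vehicle 1 Base → stop 2 → stop 1 → stop 4 → stop 3 → Base = 65; vehicle 2 Base → stop 5 → Base = 26; combined 91.

91 blocks — the smallest possible combined total.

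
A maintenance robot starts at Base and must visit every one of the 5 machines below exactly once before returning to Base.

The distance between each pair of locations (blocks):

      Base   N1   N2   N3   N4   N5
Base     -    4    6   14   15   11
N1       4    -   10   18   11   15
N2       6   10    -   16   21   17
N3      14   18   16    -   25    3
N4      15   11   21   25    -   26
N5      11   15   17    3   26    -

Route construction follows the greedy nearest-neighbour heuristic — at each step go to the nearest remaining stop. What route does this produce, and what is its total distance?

From Base: distances to unvisited — N1=4, N2=6, N5=11, N3=14, N4=15. Nearest is N1 (4).
From N1: distances to unvisited — N2=10, N4=11, N5=15, N3=18. Nearest is N2 (10).
From N2: distances to unvisited — N3=16, N5=17, N4=21. Nearest is N3 (16).
From N3: distances to unvisited — N5=3, N4=25. Nearest is N5 (3).
From N5: distances to unvisited — N4=26. Nearest is N4 (26).
Return N4→Base: 15.
Total = 4 + 10 + 16 + 3 + 26 + 15 = 74.

74 blocks along Base → N1 → N2 → N3 → N5 → N4 → Base.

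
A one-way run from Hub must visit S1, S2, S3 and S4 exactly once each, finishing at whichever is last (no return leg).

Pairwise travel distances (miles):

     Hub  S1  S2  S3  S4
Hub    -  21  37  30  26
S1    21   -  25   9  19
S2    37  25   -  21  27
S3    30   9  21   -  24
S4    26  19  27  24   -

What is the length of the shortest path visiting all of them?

Minimum one-way distance = 75 miles.

There are 4! = 24 possible orderings.
Hub → S1 → S2 → S3 → S4: 21+25+21+24 = 91
Hub → S1 → S2 → S4 → S3: 21+25+27+24 = 97
Hub → S1 → S3 → S2 → S4: 21+9+21+27 = 78
Hub → S1 → S3 → S4 → S2: 21+9+24+27 = 81
Hub → S1 → S4 → S2 → S3: 21+19+27+21 = 88
Hub → S1 → S4 → S3 → S2: 21+19+24+21 = 85
Hub → S2 → S1 → S3 → S4: 37+25+9+24 = 95
Hub → S2 → S1 → S4 → S3: 37+25+19+24 = 105
Hub → S2 → S3 → S1 → S4: 37+21+9+19 = 86
Hub → S2 → S3 → S4 → S1: 37+21+24+19 = 101
Hub → S2 → S4 → S1 → S3: 37+27+19+9 = 92
Hub → S2 → S4 → S3 → S1: 37+27+24+9 = 97
Hub → S3 → S1 → S2 → S4: 30+9+25+27 = 91
Hub → S3 → S1 → S4 → S2: 30+9+19+27 = 85
… (10 more)
Hub → S4 → S1 → S3 → S2: 26+19+9+21 = 75  ← best
The minimum is 75.
One shortest path: Hub → S4 → S1 → S3 → S2.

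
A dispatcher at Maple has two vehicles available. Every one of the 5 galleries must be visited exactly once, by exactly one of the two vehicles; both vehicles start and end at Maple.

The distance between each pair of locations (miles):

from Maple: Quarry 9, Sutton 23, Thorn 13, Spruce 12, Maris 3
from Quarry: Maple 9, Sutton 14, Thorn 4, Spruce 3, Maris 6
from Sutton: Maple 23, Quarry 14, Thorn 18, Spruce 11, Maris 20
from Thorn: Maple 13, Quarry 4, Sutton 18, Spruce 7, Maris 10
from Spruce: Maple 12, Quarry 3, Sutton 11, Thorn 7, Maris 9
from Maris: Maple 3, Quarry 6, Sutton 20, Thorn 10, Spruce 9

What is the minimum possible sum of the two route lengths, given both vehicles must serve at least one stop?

Minimum combined distance: 60 miles.

Check every non-empty split of the stops between the two vehicles; for each half take its own optimal tour:
  {Quarry} + {Sutton, Thorn, Spruce, Maris}: 18 + 54 = 72
  {Sutton} + {Quarry, Thorn, Spruce, Maris}: 46 + 32 = 78
  {Quarry, Sutton} + {Thorn, Spruce, Maris}: 46 + 32 = 78
  {Thorn} + {Quarry, Sutton, Spruce, Maris}: 26 + 46 = 72
  {Quarry, Thorn} + {Sutton, Spruce, Maris}: 26 + 46 = 72
  {Sutton, Thorn} + {Quarry, Spruce, Maris}: 54 + 24 = 78
  … (15 splits in total)
  {Quarry, Sutton, Thorn, Spruce} + {Maris}: 54 + 6 = 60  ← best
Best: vehicle 1 Maple → Quarry → Sutton → Spruce → Thorn → Maple = 54; vehicle 2 Maple → Maris → Maple = 6; combined 60.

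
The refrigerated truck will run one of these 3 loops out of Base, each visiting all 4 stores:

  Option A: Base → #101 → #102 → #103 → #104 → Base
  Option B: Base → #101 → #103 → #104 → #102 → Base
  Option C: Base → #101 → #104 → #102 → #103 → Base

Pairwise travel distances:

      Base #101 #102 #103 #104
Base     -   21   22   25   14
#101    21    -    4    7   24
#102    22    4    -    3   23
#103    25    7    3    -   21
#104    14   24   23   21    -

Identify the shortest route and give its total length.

Option A: 21 + 4 + 3 + 21 + 14 = 63
Option B: 21 + 7 + 21 + 23 + 22 = 94
Option C: 21 + 24 + 23 + 3 + 25 = 96

63 — Option A is the shortest.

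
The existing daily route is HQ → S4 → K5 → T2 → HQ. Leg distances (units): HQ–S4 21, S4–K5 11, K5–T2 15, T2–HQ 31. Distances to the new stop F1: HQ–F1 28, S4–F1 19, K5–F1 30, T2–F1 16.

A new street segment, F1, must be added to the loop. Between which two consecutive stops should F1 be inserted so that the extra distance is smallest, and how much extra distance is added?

Adding 13 by placing F1 on the T2–HQ leg.

Insertion cost between consecutive stops i–j is d(i,F1) + d(F1,j) − d(i,j):
  between HQ and S4: 28 + 19 − 21 = 26
  between S4 and K5: 19 + 30 − 11 = 38
  between K5 and T2: 30 + 16 − 15 = 31
  between T2 and HQ: 16 + 28 − 31 = 13
Cheapest insertion is between T2 and HQ, adding 13.
New total = 78 + 13 = 91.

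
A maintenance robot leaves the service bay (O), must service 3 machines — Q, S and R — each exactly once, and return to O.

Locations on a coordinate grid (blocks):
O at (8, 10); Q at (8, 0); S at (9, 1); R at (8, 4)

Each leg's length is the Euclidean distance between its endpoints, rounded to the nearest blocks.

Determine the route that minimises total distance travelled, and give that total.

Shortest round trip = 20 blocks.

O-Q-S-R-O: 10+1+3+6 = 20
O-Q-R-S-O: 10+4+3+9 = 26
O-S-Q-R-O: 9+1+4+6 = 20
The minimum is 20.
One optimal route: O → Q → S → R → O (or its reverse).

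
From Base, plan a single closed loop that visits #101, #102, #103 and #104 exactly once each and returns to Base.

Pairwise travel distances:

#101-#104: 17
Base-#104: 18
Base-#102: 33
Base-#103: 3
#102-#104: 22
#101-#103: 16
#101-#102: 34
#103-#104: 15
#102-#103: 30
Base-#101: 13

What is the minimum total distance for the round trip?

With 4 stops there are 4!/2 = 12 distinct round trips (a route and its reverse cost the same).
Base-#101-#102-#103-#104-Base: 13+34+30+15+18 = 110
Base-#101-#102-#104-#103-Base: 13+34+22+15+3 = 87
Base-#101-#103-#102-#104-Base: 13+16+30+22+18 = 99
Base-#101-#103-#104-#102-Base: 13+16+15+22+33 = 99
Base-#101-#104-#102-#103-Base: 13+17+22+30+3 = 85
Base-#101-#104-#103-#102-Base: 13+17+15+30+33 = 108
Base-#102-#101-#103-#104-Base: 33+34+16+15+18 = 116
Base-#102-#101-#104-#103-Base: 33+34+17+15+3 = 102
Base-#102-#103-#101-#104-Base: 33+30+16+17+18 = 114
Base-#102-#104-#101-#103-Base: 33+22+17+16+3 = 91
Base-#103-#101-#102-#104-Base: 3+16+34+22+18 = 93
Base-#103-#102-#101-#104-Base: 3+30+34+17+18 = 102
The minimum is 85.
One optimal route: Base → #101 → #104 → #102 → #103 → Base (or its reverse).

Minimum total distance: 85.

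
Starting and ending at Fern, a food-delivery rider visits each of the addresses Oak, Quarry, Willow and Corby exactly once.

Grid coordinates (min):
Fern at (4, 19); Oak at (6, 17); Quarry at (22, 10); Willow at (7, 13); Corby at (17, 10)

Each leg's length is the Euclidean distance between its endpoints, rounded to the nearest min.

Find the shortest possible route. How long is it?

There are 12 distinct closed tours to check (reversals are equivalent).
Fern - Oak - Quarry - Willow - Corby - Fern: 3+17+15+10+16 = 61
Fern - Oak - Quarry - Corby - Willow - Fern: 3+17+5+10+7 = 42
Fern - Oak - Willow - Quarry - Corby - Fern: 3+4+15+5+16 = 43
Fern - Oak - Willow - Corby - Quarry - Fern: 3+4+10+5+20 = 42
Fern - Oak - Corby - Quarry - Willow - Fern: 3+13+5+15+7 = 43
Fern - Oak - Corby - Willow - Quarry - Fern: 3+13+10+15+20 = 61
Fern - Quarry - Oak - Willow - Corby - Fern: 20+17+4+10+16 = 67
Fern - Quarry - Oak - Corby - Willow - Fern: 20+17+13+10+7 = 67
Fern - Quarry - Willow - Oak - Corby - Fern: 20+15+4+13+16 = 68
Fern - Quarry - Corby - Oak - Willow - Fern: 20+5+13+4+7 = 49
Fern - Willow - Oak - Quarry - Corby - Fern: 7+4+17+5+16 = 49
Fern - Willow - Quarry - Oak - Corby - Fern: 7+15+17+13+16 = 68
The minimum is 42.
One optimal route: Fern → Oak → Quarry → Corby → Willow → Fern (or its reverse).

Minimum total distance: 42 min.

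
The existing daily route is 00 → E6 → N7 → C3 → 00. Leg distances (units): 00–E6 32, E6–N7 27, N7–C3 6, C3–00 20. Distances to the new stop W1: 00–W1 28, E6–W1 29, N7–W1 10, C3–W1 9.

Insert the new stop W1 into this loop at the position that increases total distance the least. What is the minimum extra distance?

Insertion cost between consecutive stops i–j is d(i,W1) + d(W1,j) − d(i,j):
  between 00 and E6: 28 + 29 − 32 = 25
  between E6 and N7: 29 + 10 − 27 = 12
  between N7 and C3: 10 + 9 − 6 = 13
  between C3 and 00: 9 + 28 − 20 = 17
Cheapest insertion is between E6 and N7, adding 12.
New total = 85 + 12 = 97.

+12 — insert W1 between E6 and N7.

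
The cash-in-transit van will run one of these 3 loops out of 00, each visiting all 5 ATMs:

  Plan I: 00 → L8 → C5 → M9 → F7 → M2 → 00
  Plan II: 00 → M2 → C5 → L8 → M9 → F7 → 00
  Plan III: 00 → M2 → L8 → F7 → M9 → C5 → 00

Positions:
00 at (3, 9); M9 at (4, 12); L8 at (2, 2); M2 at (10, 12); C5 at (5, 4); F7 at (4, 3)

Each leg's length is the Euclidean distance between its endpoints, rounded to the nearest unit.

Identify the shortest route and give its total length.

Plan I: 7 + 4 + 8 + 9 + 11 + 8 = 47
Plan II: 8 + 9 + 4 + 10 + 9 + 6 = 46
Plan III: 8 + 13 + 2 + 9 + 8 + 5 = 45

Shortest is Plan III, total 45.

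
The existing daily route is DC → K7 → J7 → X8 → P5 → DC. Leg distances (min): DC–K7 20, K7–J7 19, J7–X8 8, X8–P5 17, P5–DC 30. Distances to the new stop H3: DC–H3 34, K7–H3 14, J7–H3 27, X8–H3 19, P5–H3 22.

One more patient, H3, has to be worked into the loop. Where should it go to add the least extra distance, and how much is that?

Insertion cost between consecutive stops i–j is d(i,H3) + d(H3,j) − d(i,j):
  between DC and K7: 34 + 14 − 20 = 28
  between K7 and J7: 14 + 27 − 19 = 22
  between J7 and X8: 27 + 19 − 8 = 38
  between X8 and P5: 19 + 22 − 17 = 24
  between P5 and DC: 22 + 34 − 30 = 26
Cheapest insertion is between K7 and J7, adding 22.
New total = 94 + 22 = 116.

Adding 22 min by placing H3 on the K7–J7 leg.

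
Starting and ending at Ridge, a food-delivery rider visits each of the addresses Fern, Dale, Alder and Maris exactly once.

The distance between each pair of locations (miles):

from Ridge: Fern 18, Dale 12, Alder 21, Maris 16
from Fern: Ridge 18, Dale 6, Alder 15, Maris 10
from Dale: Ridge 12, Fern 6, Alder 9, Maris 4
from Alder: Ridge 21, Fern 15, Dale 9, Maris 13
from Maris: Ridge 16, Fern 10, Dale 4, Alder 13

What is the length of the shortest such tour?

Minimum total distance: 62 miles.

There are 12 distinct closed tours to check (reversals are equivalent).
Ridge → Fern → Dale → Alder → Maris → Ridge: 18+6+9+13+16 = 62
Ridge → Fern → Dale → Maris → Alder → Ridge: 18+6+4+13+21 = 62
Ridge → Fern → Alder → Dale → Maris → Ridge: 18+15+9+4+16 = 62
Ridge → Fern → Alder → Maris → Dale → Ridge: 18+15+13+4+12 = 62
Ridge → Fern → Maris → Dale → Alder → Ridge: 18+10+4+9+21 = 62
Ridge → Fern → Maris → Alder → Dale → Ridge: 18+10+13+9+12 = 62
Ridge → Dale → Fern → Alder → Maris → Ridge: 12+6+15+13+16 = 62
Ridge → Dale → Fern → Maris → Alder → Ridge: 12+6+10+13+21 = 62
Ridge → Dale → Alder → Fern → Maris → Ridge: 12+9+15+10+16 = 62
Ridge → Dale → Maris → Fern → Alder → Ridge: 12+4+10+15+21 = 62
Ridge → Alder → Fern → Dale → Maris → Ridge: 21+15+6+4+16 = 62
Ridge → Alder → Dale → Fern → Maris → Ridge: 21+9+6+10+16 = 62
The minimum is 62.
One optimal route: Ridge → Fern → Dale → Alder → Maris → Ridge (or its reverse).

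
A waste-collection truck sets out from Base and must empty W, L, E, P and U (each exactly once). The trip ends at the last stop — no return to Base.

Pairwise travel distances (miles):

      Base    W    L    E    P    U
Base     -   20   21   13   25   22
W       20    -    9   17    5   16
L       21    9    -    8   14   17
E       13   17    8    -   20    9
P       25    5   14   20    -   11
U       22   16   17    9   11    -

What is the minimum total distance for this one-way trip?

There are 5! = 120 possible orderings.
Base - W - L - E - P - U: 20+9+8+20+11 = 68
Base - W - L - E - U - P: 20+9+8+9+11 = 57
Base - W - L - P - E - U: 20+9+14+20+9 = 72
Base - W - L - P - U - E: 20+9+14+11+9 = 63
Base - W - L - U - E - P: 20+9+17+9+20 = 75
Base - W - L - U - P - E: 20+9+17+11+20 = 77
Base - W - E - L - P - U: 20+17+8+14+11 = 70
Base - W - E - L - U - P: 20+17+8+17+11 = 73
Base - W - E - P - L - U: 20+17+20+14+17 = 88
Base - W - E - P - U - L: 20+17+20+11+17 = 85
Base - W - E - U - L - P: 20+17+9+17+14 = 77
Base - W - E - U - P - L: 20+17+9+11+14 = 71
Base - W - P - L - E - U: 20+5+14+8+9 = 56
Base - W - P - L - U - E: 20+5+14+17+9 = 65
… (106 more)
Base - E - L - W - P - U: 13+8+9+5+11 = 46  ← best
The minimum is 46.
One shortest path: Base → E → L → W → P → U.

Shortest open route: 46 miles.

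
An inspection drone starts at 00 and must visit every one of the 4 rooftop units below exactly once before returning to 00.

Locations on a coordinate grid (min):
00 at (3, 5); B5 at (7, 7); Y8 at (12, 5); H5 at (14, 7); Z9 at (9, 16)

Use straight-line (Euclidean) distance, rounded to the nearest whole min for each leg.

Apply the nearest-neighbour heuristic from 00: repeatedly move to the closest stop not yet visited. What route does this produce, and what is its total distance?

00 → [B5:4 / Y8:9 / H5:11 / Z9:13] → B5 (4)
B5 → [Y8:5 / H5:7 / Z9:9] → Y8 (5)
Y8 → [H5:3 / Z9:11] → H5 (3)
H5 → [Z9:10] → Z9 (10)
Return Z9→00: 13.
Total = 4 + 5 + 3 + 10 + 13 = 35.

Total distance 35 min via the nearest-neighbour route 00 → B5 → Y8 → H5 → Z9 → 00.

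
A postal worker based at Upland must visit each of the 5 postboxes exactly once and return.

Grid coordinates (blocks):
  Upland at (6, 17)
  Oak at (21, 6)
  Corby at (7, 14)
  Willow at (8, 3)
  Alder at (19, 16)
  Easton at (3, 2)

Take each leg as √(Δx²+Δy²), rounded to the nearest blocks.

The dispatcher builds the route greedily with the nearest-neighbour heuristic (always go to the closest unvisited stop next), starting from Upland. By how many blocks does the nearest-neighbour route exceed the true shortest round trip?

Upland: Corby=3, Alder=13, Willow=14, Easton=15, Oak=19 ⇒ Corby
Corby: Willow=11, Alder=12, Easton=13, Oak=16 ⇒ Willow
Willow: Easton=5, Oak=13, Alder=17 ⇒ Easton
Easton: Oak=18, Alder=21 ⇒ Oak
Oak: Alder=10 ⇒ Alder
NN route Upland → Corby → Willow → Easton → Oak → Alder → Upland costs 60.
Optimal: Upland → Corby → Easton → Willow → Oak → Alder → Upland costs 57 (by enumerating all 60 distinct tours).
Excess = 60 − 57 = 3.

The nearest-neighbour route is 3 blocks longer than optimal.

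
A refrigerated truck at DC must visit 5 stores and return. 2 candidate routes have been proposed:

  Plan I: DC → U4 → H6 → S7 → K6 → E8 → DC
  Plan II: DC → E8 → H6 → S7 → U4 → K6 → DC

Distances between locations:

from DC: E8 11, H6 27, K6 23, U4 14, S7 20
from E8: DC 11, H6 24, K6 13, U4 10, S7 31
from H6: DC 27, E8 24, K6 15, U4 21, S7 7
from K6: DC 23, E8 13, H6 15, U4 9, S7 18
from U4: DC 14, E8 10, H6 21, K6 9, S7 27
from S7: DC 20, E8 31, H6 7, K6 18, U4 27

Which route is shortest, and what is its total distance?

84 — Plan I is the shortest.

Plan I: 14 + 21 + 7 + 18 + 13 + 11 = 84
Plan II: 11 + 24 + 7 + 27 + 9 + 23 = 101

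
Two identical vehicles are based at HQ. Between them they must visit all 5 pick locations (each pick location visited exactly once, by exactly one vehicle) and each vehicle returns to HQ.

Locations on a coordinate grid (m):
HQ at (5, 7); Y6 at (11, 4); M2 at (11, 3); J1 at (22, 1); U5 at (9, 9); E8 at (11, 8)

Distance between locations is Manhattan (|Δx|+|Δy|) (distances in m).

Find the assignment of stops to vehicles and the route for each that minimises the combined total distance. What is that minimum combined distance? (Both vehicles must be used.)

Check every non-empty split of the stops between the two vehicles; for each half take its own optimal tour:
  {Y6} + {M2, J1, U5, E8}: 18 + 50 = 68
  {M2} + {Y6, J1, U5, E8}: 20 + 50 = 70
  {Y6, M2} + {J1, U5, E8}: 20 + 50 = 70
  {J1} + {Y6, M2, U5, E8}: 46 + 24 = 70
  {Y6, J1} + {M2, U5, E8}: 46 + 24 = 70
  {M2, J1} + {Y6, U5, E8}: 46 + 22 = 68
  … (15 splits in total)
  {U5} + {Y6, M2, J1, E8}: 12 + 48 = 60  ← best
Best: vehicle 1 HQ → U5 → HQ = 12; vehicle 2 HQ → Y6 → M2 → J1 → E8 → HQ = 48; combined 60.

Minimum combined distance: 60 m.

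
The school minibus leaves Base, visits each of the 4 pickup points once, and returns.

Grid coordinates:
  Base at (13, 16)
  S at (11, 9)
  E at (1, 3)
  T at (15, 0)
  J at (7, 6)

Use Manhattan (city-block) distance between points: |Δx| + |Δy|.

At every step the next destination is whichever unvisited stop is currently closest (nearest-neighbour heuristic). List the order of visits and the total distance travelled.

From Base: distances to unvisited — S=9, J=16, T=18, E=25. Nearest is S (9).
From S: distances to unvisited — J=7, T=13, E=16. Nearest is J (7).
From J: distances to unvisited — E=9, T=14. Nearest is E (9).
From E: distances to unvisited — T=17. Nearest is T (17).
Return T→Base: 18.
Total = 9 + 7 + 9 + 17 + 18 = 60.

Total distance 60 via the nearest-neighbour route Base → S → J → E → T → Base.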